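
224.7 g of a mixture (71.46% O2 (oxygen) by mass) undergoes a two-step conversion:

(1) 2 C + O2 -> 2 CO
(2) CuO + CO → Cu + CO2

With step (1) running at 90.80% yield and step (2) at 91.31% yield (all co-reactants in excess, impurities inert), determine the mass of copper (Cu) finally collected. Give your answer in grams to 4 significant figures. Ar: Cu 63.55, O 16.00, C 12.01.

Pure O2 = 224.7 × 0.7146 = 160.57 g.
M(O2) = 2(16.00) = 32.00 g/mol.
M(Cu) = 63.55 g/mol.
n(O2) = 160.57 / 32.00 = 5.0178 mol.
Step 1 (O2:CO = 1:2): theoretical n(CO) = 10.036 mol; at 90.80% yield, n(CO) = 9.1124 mol.
Step 2 (CO:Cu = 1:1): theoretical n(Cu) = 9.1124 mol, so theoretical mass = 9.1124 × 63.55 = 579.09 g.
At 91.31% yield, actual mass of Cu = 579.09 × 0.9131 = 528.77 g.

528.8 g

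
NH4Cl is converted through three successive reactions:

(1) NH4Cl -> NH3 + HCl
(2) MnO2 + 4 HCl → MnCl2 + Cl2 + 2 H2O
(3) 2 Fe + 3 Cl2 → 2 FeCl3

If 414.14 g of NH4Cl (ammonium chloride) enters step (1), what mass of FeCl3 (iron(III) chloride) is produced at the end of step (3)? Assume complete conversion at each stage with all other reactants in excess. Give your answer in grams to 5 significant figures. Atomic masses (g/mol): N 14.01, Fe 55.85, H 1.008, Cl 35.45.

209.29 g

M(NH4Cl) = 14.01 + 4(1.008) + 35.45 = 53.492 g/mol.
M(FeCl3) = 55.85 + 3(35.45) = 162.20 g/mol.
n(NH4Cl) = 414.14 / 53.492 = 7.74209 mol.
Reaction (1): NH4Cl→HCl ratio 1:1 ⇒ n(HCl) = 7.74209 mol.
Reaction (2): HCl→Cl2 ratio 4:1 ⇒ n(Cl2) = 1.93552 mol.
Reaction (3): Cl2→FeCl3 ratio 3:2 ⇒ n(FeCl3) = 1.29035 mol.
Mass of FeCl3 = 1.29035 × 162.20 = 209.295 g.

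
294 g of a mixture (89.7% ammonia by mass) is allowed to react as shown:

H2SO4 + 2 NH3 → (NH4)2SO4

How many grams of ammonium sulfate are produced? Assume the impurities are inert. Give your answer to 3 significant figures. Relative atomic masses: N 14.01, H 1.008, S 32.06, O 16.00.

Mass of pure NH3 = 294 g × 0.897 = 263.7 g.
M(NH3) = 14.01 + 3(1.008) = 17.034 g/mol.
M((NH4)2SO4) = 2(14.01) + 8(1.008) + 32.06 + 4(16.00) = 132.144 g/mol.
n(NH3) = 263.7 g / 17.034 g/mol = 15.48 mol.
From the equation the NH3:(NH4)2SO4 mole ratio is 2:1, so n((NH4)2SO4) = 15.48 × 1/2 = 7.741 mol.
Mass of (NH4)2SO4 = 7.741 mol × 132.144 g/mol = 1023 g.

1020 g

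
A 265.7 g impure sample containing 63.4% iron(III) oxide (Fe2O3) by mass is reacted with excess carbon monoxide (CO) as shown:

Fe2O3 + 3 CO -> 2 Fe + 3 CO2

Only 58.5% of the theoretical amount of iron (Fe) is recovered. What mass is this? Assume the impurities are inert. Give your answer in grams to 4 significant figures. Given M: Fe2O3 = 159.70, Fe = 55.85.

Pure Fe2O3 available = 265.7 g × 0.634 = 168.45 g.
n(Fe2O3) = 168.45 g / 159.70 g/mol = 1.0548 mol.
From the equation the Fe2O3:Fe mole ratio is 1:2, so n(Fe) = 1.0548 × 2/1 = 2.1096 mol.
Mass of Fe = 2.1096 mol × 55.85 g/mol = 117.82 g.
Actual mass collected = 117.82 g × 0.585 = 68.926 g.

68.93 g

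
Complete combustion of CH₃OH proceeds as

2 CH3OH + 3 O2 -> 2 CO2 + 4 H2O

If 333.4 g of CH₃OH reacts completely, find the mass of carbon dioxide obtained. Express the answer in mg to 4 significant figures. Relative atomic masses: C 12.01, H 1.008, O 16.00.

457900 mg

M(CH3OH) = 12.01 + 4(1.008) + 16.00 = 32.042 g/mol.
M(CO2) = 12.01 + 2(16.00) = 44.01 g/mol.
n(CH3OH) = 333.40 g / 32.042 g/mol = 10.405 mol.
From the equation the CH3OH:CO2 mole ratio is 2:2, so n(CO2) = 10.405 × 2/2 = 10.405 mol.
Mass of CO2 = 10.405 mol × 44.01 g/mol = 457.93 g.
Converting to mg: 457.93 g = 457900 mg.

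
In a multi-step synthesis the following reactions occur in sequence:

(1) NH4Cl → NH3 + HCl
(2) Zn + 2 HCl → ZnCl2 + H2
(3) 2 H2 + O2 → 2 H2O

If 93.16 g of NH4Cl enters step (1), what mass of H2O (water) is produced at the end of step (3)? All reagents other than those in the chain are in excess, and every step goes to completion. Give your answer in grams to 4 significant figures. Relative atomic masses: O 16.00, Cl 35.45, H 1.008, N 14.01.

15.69 g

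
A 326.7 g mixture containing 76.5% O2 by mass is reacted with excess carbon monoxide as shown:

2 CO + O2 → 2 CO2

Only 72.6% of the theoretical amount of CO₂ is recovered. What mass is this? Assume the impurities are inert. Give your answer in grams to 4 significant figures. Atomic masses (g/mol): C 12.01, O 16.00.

499.1 g

Pure O2 available = 326.7 g × 0.765 = 249.93 g.
M(O2) = 2(16.00) = 32.00 g/mol.
M(CO2) = 12.01 + 2(16.00) = 44.01 g/mol.
n(O2) = 249.93 g / 32.00 g/mol = 7.8102 mol.
From the equation the O2:CO2 mole ratio is 1:2, so n(CO2) = 7.8102 × 2/1 = 15.620 mol.
Mass of CO2 = 15.620 mol × 44.01 g/mol = 687.45 g.
Actual mass collected = 687.45 g × 0.726 = 499.09 g.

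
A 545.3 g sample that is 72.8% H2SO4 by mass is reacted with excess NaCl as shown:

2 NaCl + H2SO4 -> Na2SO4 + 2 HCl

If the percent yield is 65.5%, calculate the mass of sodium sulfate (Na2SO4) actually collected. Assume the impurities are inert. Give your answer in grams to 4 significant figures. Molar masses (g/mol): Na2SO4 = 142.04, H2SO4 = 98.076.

Pure H2SO4 available = 545.3 g × 0.728 = 396.98 g.
n(H2SO4) = 396.98 g / 98.076 g/mol = 4.0477 mol.
From the equation the H2SO4:Na2SO4 mole ratio is 1:1, so n(Na2SO4) = 4.0477 × 1/1 = 4.0477 mol.
Mass of Na2SO4 = 4.0477 mol × 142.04 g/mol = 574.93 g.
Actual mass collected = 574.93 g × 0.655 = 376.58 g.

376.6 g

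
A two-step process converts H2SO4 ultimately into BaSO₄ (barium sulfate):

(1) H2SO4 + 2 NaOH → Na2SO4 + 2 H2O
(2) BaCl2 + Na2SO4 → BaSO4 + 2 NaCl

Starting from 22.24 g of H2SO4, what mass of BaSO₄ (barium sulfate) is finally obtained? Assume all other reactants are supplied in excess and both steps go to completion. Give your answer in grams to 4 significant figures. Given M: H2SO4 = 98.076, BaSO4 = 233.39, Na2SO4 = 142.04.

52.92 g

n(H2SO4) = 22.240 / 98.076 = 0.22676 mol.
Step 1 gives a 1:1 ratio of H2SO4 to Na2SO4, so n(Na2SO4) = 0.22676 mol.
In step 2 the Na2SO4:BaSO4 ratio is 1:1, so n(BaSO4) = 0.22676 mol.
Mass of BaSO4 = 0.22676 × 233.39 = 52.924 g.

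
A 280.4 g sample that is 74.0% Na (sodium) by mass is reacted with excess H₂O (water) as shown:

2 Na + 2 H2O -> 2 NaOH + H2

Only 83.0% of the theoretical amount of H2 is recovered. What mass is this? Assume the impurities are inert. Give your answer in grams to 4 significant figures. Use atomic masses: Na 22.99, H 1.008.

7.551 g

Pure Na available = 280.4 g × 0.740 = 207.50 g.
M(Na) = 22.99 g/mol.
M(H2) = 2(1.008) = 2.016 g/mol.
n(Na) = 207.50 g / 22.99 g/mol = 9.0255 mol.
From the equation the Na:H2 mole ratio is 2:1, so n(H2) = 9.0255 × 1/2 = 4.5127 mol.
Mass of H2 = 4.5127 mol × 2.016 g/mol = 9.0977 g.
Actual mass collected = 9.0977 g × 0.830 = 7.5511 g.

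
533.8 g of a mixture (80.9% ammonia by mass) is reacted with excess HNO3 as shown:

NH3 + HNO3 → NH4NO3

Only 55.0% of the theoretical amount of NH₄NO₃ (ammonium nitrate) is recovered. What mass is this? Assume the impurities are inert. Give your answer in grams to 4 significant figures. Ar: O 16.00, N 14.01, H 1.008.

Pure NH3 available = 533.8 g × 0.809 = 431.84 g.
M(NH3) = 14.01 + 3(1.008) = 17.034 g/mol.
M(NH4NO3) = 2(14.01) + 4(1.008) + 3(16.00) = 80.052 g/mol.
n(NH3) = 431.84 g / 17.034 g/mol = 25.352 mol.
From the equation the NH3:NH4NO3 mole ratio is 1:1, so n(NH4NO3) = 25.352 × 1/1 = 25.352 mol.
Mass of NH4NO3 = 25.352 mol × 80.052 g/mol = 2029.5 g.
Actual mass collected = 2029.5 g × 0.550 = 1116.2 g.

1116 g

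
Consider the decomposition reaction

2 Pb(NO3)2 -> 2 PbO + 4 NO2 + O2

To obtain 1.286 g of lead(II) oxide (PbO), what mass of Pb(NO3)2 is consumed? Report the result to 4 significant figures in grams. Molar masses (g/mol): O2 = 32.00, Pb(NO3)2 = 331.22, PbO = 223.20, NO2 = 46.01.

n(PbO) = 1.2860 g / 223.20 g/mol = 0.0057616 mol.
From the equation the PbO:Pb(NO3)2 mole ratio is 2:2, so n(Pb(NO3)2) = 0.0057616 × 2/2 = 0.0057616 mol.
Mass of Pb(NO3)2 = 0.0057616 mol × 331.22 g/mol = 1.9084 g.

1.908 g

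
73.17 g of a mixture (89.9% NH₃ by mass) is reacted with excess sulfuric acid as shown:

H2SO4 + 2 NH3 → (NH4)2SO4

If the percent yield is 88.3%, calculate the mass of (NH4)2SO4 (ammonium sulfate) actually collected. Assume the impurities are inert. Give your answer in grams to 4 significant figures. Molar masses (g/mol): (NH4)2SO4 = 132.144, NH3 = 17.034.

Pure NH3 available = 73.17 g × 0.899 = 65.780 g.
n(NH3) = 65.780 g / 17.034 g/mol = 3.8617 mol.
From the equation the NH3:(NH4)2SO4 mole ratio is 2:1, so n((NH4)2SO4) = 3.8617 × 1/2 = 1.9308 mol.
Mass of (NH4)2SO4 = 1.9308 mol × 132.144 g/mol = 255.15 g.
Actual mass collected = 255.15 g × 0.883 = 225.30 g.

225.3 g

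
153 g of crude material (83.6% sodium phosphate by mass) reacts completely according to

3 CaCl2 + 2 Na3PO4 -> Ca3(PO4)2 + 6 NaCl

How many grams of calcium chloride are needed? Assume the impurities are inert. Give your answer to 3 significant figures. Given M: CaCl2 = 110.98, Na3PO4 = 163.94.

130 g

Mass of pure Na3PO4 = 153 g × 0.836 = 127.9 g.
n(Na3PO4) = 127.9 g / 163.94 g/mol = 0.7802 mol.
From the equation the Na3PO4:CaCl2 mole ratio is 2:3, so n(CaCl2) = 0.7802 × 3/2 = 1.170 mol.
Mass of CaCl2 = 1.170 mol × 110.98 g/mol = 129.9 g.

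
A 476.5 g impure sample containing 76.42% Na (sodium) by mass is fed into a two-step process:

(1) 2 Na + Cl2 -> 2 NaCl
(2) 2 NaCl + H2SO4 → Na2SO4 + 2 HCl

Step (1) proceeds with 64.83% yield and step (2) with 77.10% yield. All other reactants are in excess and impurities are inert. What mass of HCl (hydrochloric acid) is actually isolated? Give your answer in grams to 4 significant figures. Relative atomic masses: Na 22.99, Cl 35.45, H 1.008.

288.6 g

Pure Na = 476.5 × 0.7642 = 364.14 g.
M(Na) = 22.99 g/mol.
M(HCl) = 1.008 + 35.45 = 36.458 g/mol.
n(Na) = 364.14 / 22.99 = 15.839 mol.
Step 1 (Na:NaCl = 2:2): theoretical n(NaCl) = 15.839 mol; at 64.83% yield, n(NaCl) = 10.268 mol.
Step 2 (NaCl:HCl = 2:2): theoretical n(HCl) = 10.268 mol, so theoretical mass = 10.268 × 36.458 = 374.37 g.
At 77.10% yield, actual mass of HCl = 374.37 × 0.7710 = 288.64 g.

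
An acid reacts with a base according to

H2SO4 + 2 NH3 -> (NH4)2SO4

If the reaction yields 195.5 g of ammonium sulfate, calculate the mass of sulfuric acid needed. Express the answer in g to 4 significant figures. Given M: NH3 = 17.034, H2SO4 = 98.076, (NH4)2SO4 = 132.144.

145.1 g

n((NH4)2SO4) = 195.50 g / 132.144 g/mol = 1.4794 mol.
From the equation the (NH4)2SO4:H2SO4 mole ratio is 1:1, so n(H2SO4) = 1.4794 × 1/1 = 1.4794 mol.
Mass of H2SO4 = 1.4794 mol × 98.076 g/mol = 145.10 g.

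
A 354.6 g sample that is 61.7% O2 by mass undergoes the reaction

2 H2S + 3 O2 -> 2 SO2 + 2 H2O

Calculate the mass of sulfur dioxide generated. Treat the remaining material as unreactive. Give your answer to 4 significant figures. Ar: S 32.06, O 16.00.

Mass of pure O2 = 354.6 g × 0.617 = 218.79 g.
M(O2) = 2(16.00) = 32.00 g/mol.
M(SO2) = 32.06 + 2(16.00) = 64.06 g/mol.
n(O2) = 218.79 g / 32.00 g/mol = 6.8371 mol.
From the equation the O2:SO2 mole ratio is 3:2, so n(SO2) = 6.8371 × 2/3 = 4.5581 mol.
Mass of SO2 = 4.5581 mol × 64.06 g/mol = 291.99 g.

292.0 g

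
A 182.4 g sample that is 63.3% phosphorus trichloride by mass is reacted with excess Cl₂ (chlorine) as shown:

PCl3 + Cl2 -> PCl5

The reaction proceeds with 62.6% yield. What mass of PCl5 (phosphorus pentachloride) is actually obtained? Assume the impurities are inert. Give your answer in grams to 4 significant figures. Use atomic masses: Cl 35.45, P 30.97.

Pure PCl3 available = 182.4 g × 0.633 = 115.46 g.
M(PCl3) = 30.97 + 3(35.45) = 137.32 g/mol.
M(PCl5) = 30.97 + 5(35.45) = 208.22 g/mol.
n(PCl3) = 115.46 g / 137.32 g/mol = 0.84080 mol.
From the equation the PCl3:PCl5 mole ratio is 1:1, so n(PCl5) = 0.84080 × 1/1 = 0.84080 mol.
Mass of PCl5 = 0.84080 mol × 208.22 g/mol = 175.07 g.
Actual mass collected = 175.07 g × 0.626 = 109.60 g.

109.6 g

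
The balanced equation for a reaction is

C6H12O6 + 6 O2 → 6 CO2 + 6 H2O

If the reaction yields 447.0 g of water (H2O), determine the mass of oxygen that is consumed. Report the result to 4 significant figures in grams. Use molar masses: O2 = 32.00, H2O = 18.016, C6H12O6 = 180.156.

n(H2O) = 447.00 g / 18.016 g/mol = 24.811 mol.
From the equation the H2O:O2 mole ratio is 6:6, so n(O2) = 24.811 × 6/6 = 24.811 mol.
Mass of O2 = 24.811 mol × 32.00 g/mol = 793.96 g.

794.0 g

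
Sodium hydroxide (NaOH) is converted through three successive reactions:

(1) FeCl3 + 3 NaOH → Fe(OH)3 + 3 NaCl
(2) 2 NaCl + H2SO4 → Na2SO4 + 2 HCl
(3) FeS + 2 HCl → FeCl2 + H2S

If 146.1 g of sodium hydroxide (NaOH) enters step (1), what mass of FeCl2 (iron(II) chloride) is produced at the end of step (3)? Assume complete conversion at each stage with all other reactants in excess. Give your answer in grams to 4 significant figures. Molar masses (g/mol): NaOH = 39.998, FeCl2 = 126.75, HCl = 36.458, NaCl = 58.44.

n(NaOH) = 146.1 / 39.998 = 3.6527 mol.
Reaction (1): NaOH→NaCl ratio 3:3 ⇒ n(NaCl) = 3.6527 mol.
Reaction (2): NaCl→HCl ratio 2:2 ⇒ n(HCl) = 3.6527 mol.
Reaction (3): HCl→FeCl2 ratio 2:1 ⇒ n(FeCl2) = 1.8263 mol.
Mass of FeCl2 = 1.8263 × 126.75 = 231.49 g.

231.5 g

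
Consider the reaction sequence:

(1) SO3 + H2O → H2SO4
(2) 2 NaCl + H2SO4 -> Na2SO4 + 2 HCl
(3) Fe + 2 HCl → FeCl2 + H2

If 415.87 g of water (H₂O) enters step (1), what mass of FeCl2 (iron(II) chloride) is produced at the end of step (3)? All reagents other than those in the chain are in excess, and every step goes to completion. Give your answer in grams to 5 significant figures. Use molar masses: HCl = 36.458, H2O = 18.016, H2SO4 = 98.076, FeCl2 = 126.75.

2925.8 g

n(H2O) = 415.87 / 18.016 = 23.0834 mol.
Reaction (1): H2O→H2SO4 ratio 1:1 ⇒ n(H2SO4) = 23.0834 mol.
Reaction (2): H2SO4→HCl ratio 1:2 ⇒ n(HCl) = 46.1667 mol.
Reaction (3): HCl→FeCl2 ratio 2:1 ⇒ n(FeCl2) = 23.0834 mol.
Mass of FeCl2 = 23.0834 × 126.75 = 2925.82 g.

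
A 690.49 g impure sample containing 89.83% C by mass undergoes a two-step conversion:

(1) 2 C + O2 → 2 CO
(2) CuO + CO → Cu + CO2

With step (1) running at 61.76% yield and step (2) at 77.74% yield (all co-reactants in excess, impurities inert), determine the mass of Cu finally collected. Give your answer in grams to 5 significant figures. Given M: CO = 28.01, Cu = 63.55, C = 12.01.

Pure C = 690.49 × 0.8983 = 620.267 g.
n(C) = 620.267 / 12.01 = 51.6459 mol.
Step 1 (C:CO = 2:2): theoretical n(CO) = 51.6459 mol; at 61.76% yield, n(CO) = 31.8965 mol.
Step 2 (CO:Cu = 1:1): theoretical n(Cu) = 31.8965 mol, so theoretical mass = 31.8965 × 63.55 = 2027.02 g.
At 77.74% yield, actual mass of Cu = 2027.02 × 0.7774 = 1575.81 g.

1575.8 g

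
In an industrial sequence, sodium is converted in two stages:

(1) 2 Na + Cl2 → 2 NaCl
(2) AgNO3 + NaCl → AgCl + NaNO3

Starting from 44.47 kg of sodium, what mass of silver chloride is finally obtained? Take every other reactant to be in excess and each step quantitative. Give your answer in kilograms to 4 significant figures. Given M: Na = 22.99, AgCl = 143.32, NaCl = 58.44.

277.2 kg

44.47 kg = 44470 g.
n(Na) = 44470 / 22.99 = 1934.3 mol.
Step 1 gives a 2:2 ratio of Na to NaCl, so n(NaCl) = 1934.3 mol.
In step 2 the NaCl:AgCl ratio is 1:1, so n(AgCl) = 1934.3 mol.
Mass of AgCl = 1934.3 × 143.32 = 277230 g = 277.2 kg.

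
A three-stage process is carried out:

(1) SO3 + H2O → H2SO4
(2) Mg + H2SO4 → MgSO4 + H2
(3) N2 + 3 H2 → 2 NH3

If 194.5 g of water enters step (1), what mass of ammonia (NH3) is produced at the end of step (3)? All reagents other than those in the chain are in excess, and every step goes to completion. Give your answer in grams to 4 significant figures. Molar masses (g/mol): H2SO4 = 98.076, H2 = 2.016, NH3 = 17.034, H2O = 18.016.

122.6 g

n(H2O) = 194.5 / 18.016 = 10.796 mol.
Reaction (1): H2O→H2SO4 ratio 1:1 ⇒ n(H2SO4) = 10.796 mol.
Reaction (2): H2SO4→H2 ratio 1:1 ⇒ n(H2) = 10.796 mol.
Reaction (3): H2→NH3 ratio 3:2 ⇒ n(NH3) = 7.1973 mol.
Mass of NH3 = 7.1973 × 17.034 = 122.60 g.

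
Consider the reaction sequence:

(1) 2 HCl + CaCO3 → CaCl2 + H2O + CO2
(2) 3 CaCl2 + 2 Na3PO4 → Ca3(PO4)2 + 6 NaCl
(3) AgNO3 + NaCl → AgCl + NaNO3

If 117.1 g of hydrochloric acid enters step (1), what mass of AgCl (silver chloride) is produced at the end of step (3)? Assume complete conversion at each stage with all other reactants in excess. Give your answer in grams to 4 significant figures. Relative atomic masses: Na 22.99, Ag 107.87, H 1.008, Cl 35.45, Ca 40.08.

460.3 g

M(HCl) = 1.008 + 35.45 = 36.458 g/mol.
M(AgCl) = 107.87 + 35.45 = 143.32 g/mol.
n(HCl) = 117.1 / 36.458 = 3.2119 mol.
Reaction (1): HCl→CaCl2 ratio 2:1 ⇒ n(CaCl2) = 1.6060 mol.
Reaction (2): CaCl2→NaCl ratio 3:6 ⇒ n(NaCl) = 3.2119 mol.
Reaction (3): NaCl→AgCl ratio 1:1 ⇒ n(AgCl) = 3.2119 mol.
Mass of AgCl = 3.2119 × 143.32 = 460.33 g.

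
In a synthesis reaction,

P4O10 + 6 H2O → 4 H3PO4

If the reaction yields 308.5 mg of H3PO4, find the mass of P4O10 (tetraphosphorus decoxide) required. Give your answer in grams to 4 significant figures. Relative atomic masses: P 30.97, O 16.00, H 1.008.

M(H3PO4) = 3(1.008) + 30.97 + 4(16.00) = 97.994 g/mol.
M(P4O10) = 4(30.97) + 10(16.00) = 283.88 g/mol.
Convert: 308.5 mg = 0.30850 g.
n(H3PO4) = 0.30850 g / 97.994 g/mol = 0.0031482 mol.
From the equation the H3PO4:P4O10 mole ratio is 4:1, so n(P4O10) = 0.0031482 × 1/4 = 0.00078704 mol.
Mass of P4O10 = 0.00078704 mol × 283.88 g/mol = 0.22342 g.

0.2234 g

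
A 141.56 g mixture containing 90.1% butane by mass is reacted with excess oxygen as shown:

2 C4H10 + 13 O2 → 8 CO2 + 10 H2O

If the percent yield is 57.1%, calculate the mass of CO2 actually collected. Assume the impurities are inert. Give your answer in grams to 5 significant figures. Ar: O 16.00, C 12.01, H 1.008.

220.59 g

Pure C4H10 available = 141.56 g × 0.901 = 127.546 g.
M(C4H10) = 4(12.01) + 10(1.008) = 58.12 g/mol.
M(CO2) = 12.01 + 2(16.00) = 44.01 g/mol.
n(C4H10) = 127.546 g / 58.12 g/mol = 2.19452 mol.
From the equation the C4H10:CO2 mole ratio is 2:8, so n(CO2) = 2.19452 × 8/2 = 8.77808 mol.
Mass of CO2 = 8.77808 mol × 44.01 g/mol = 386.323 g.
Actual mass collected = 386.323 g × 0.571 = 220.591 g.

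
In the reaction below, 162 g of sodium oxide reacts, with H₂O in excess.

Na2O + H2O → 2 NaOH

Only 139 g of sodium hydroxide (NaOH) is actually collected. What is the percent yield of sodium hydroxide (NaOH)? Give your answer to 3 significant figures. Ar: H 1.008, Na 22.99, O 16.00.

66.5 %

M(Na2O) = 2(22.99) + 16.00 = 61.98 g/mol.
M(NaOH) = 22.99 + 16.00 + 1.008 = 39.998 g/mol.
n(Na2O) = 162.0 g / 61.98 g/mol = 2.614 mol.
From the equation the Na2O:NaOH mole ratio is 1:2, so n(NaOH) = 2.614 × 2/1 = 5.227 mol.
Mass of NaOH = 5.227 mol × 39.998 g/mol = 209.1 g.
This is the theoretical yield. Percent yield = 139 g / 209.1 g × 100% = 66.48%.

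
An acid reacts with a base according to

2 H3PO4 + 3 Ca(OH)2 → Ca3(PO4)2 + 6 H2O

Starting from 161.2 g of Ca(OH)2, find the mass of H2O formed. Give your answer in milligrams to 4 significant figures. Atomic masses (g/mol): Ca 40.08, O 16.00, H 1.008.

78390 mg

M(Ca(OH)2) = 40.08 + 2(16.00) + 2(1.008) = 74.096 g/mol.
M(H2O) = 2(1.008) + 16.00 = 18.016 g/mol.
n(Ca(OH)2) = 161.20 g / 74.096 g/mol = 2.1756 mol.
From the equation the Ca(OH)2:H2O mole ratio is 3:6, so n(H2O) = 2.1756 × 6/3 = 4.3511 mol.
Mass of H2O = 4.3511 mol × 18.016 g/mol = 78.390 g.
Converting to mg: 78.390 g = 78390 mg.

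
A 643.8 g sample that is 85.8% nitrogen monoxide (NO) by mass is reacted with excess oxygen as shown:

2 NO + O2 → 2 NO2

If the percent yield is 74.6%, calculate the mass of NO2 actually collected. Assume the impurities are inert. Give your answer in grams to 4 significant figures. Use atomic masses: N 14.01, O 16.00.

Pure NO available = 643.8 g × 0.858 = 552.38 g.
M(NO) = 14.01 + 16.00 = 30.01 g/mol.
M(NO2) = 14.01 + 2(16.00) = 46.01 g/mol.
n(NO) = 552.38 g / 30.01 g/mol = 18.407 mol.
From the equation the NO:NO2 mole ratio is 2:2, so n(NO2) = 18.407 × 2/2 = 18.407 mol.
Mass of NO2 = 18.407 mol × 46.01 g/mol = 846.89 g.
Actual mass collected = 846.89 g × 0.746 = 631.78 g.

631.8 g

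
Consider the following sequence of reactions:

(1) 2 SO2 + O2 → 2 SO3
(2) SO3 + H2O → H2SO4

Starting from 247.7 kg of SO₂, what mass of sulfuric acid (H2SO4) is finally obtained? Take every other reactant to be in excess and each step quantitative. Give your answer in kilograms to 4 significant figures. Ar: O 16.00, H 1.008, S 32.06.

379.2 kg

M(SO2) = 32.06 + 2(16.00) = 64.06 g/mol.
M(H2SO4) = 2(1.008) + 32.06 + 4(16.00) = 98.076 g/mol.
247.7 kg = 247700 g.
n(SO2) = 247700 / 64.06 = 3866.7 mol.
Step 1 gives a 2:2 ratio of SO2 to SO3, so n(SO3) = 3866.7 mol.
In step 2 the SO3:H2SO4 ratio is 1:1, so n(H2SO4) = 3866.7 mol.
Mass of H2SO4 = 3866.7 × 98.076 = 379230 g = 379.2 kg.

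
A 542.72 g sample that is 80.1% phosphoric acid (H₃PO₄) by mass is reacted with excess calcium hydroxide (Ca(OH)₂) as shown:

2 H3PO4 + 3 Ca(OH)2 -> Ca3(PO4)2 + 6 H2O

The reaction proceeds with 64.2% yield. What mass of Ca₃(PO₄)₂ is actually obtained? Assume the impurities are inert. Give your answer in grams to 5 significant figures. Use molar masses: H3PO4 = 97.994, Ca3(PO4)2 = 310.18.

441.70 g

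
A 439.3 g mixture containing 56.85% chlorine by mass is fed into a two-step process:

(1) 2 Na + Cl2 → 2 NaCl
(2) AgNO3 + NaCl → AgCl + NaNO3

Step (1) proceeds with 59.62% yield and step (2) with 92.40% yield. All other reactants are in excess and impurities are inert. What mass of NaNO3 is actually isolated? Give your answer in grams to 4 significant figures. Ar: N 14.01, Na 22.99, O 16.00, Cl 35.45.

Pure Cl2 = 439.3 × 0.5685 = 249.74 g.
M(Cl2) = 2(35.45) = 70.90 g/mol.
M(NaNO3) = 22.99 + 14.01 + 3(16.00) = 85.00 g/mol.
n(Cl2) = 249.74 / 70.90 = 3.5225 mol.
Step 1 (Cl2:NaCl = 1:2): theoretical n(NaCl) = 7.0449 mol; at 59.62% yield, n(NaCl) = 4.2002 mol.
Step 2 (NaCl:NaNO3 = 1:1): theoretical n(NaNO3) = 4.2002 mol, so theoretical mass = 4.2002 × 85.00 = 357.01 g.
At 92.40% yield, actual mass of NaNO3 = 357.01 × 0.9240 = 329.88 g.

329.9 g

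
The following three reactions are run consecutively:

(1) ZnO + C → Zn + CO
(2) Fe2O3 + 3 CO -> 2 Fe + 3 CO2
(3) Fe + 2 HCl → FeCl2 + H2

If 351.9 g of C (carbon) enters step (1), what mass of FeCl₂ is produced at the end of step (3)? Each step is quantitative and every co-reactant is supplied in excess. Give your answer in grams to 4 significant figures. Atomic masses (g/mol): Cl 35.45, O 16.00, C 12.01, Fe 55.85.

2476 g

M(C) = 12.01 g/mol.
M(FeCl2) = 55.85 + 2(35.45) = 126.75 g/mol.
n(C) = 351.9 / 12.01 = 29.301 mol.
Reaction (1): C→CO ratio 1:1 ⇒ n(CO) = 29.301 mol.
Reaction (2): CO→Fe ratio 3:2 ⇒ n(Fe) = 19.534 mol.
Reaction (3): Fe→FeCl2 ratio 1:1 ⇒ n(FeCl2) = 19.534 mol.
Mass of FeCl2 = 19.534 × 126.75 = 2475.9 g.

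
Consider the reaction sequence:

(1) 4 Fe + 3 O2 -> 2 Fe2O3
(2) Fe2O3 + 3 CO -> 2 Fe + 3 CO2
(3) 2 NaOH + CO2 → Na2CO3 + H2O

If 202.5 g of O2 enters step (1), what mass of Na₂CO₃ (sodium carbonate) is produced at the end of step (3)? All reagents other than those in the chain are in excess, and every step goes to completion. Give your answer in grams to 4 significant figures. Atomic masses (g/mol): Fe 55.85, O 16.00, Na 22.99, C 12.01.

1341 g

M(O2) = 2(16.00) = 32.00 g/mol.
M(Na2CO3) = 2(22.99) + 12.01 + 3(16.00) = 105.99 g/mol.
n(O2) = 202.5 / 32.00 = 6.3281 mol.
Reaction (1): O2→Fe2O3 ratio 3:2 ⇒ n(Fe2O3) = 4.2188 mol.
Reaction (2): Fe2O3→CO2 ratio 1:3 ⇒ n(CO2) = 12.656 mol.
Reaction (3): CO2→Na2CO3 ratio 1:1 ⇒ n(Na2CO3) = 12.656 mol.
Mass of Na2CO3 = 12.656 × 105.99 = 1341.4 g.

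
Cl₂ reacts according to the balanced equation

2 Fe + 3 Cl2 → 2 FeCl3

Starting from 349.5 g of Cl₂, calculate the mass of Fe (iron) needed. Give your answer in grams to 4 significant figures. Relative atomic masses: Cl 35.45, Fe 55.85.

183.5 g

M(Cl2) = 2(35.45) = 70.90 g/mol.
M(Fe) = 55.85 g/mol.
n(Cl2) = 349.50 g / 70.90 g/mol = 4.9295 mol.
From the equation the Cl2:Fe mole ratio is 3:2, so n(Fe) = 4.9295 × 2/3 = 3.2863 mol.
Mass of Fe = 3.2863 mol × 55.85 g/mol = 183.54 g.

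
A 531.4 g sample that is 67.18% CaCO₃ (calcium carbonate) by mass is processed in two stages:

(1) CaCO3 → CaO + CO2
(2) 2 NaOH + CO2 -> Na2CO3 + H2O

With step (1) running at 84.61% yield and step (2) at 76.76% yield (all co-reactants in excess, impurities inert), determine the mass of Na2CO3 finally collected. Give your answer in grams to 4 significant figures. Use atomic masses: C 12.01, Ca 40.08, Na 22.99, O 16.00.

245.5 g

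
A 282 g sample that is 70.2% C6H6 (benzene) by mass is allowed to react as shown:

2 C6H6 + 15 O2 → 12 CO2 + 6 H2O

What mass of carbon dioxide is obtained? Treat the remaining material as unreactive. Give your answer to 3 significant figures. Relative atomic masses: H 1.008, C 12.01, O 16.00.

Mass of pure C6H6 = 282 g × 0.702 = 198.0 g.
M(C6H6) = 6(12.01) + 6(1.008) = 78.108 g/mol.
M(CO2) = 12.01 + 2(16.00) = 44.01 g/mol.
n(C6H6) = 198.0 g / 78.108 g/mol = 2.534 mol.
From the equation the C6H6:CO2 mole ratio is 2:12, so n(CO2) = 2.534 × 12/2 = 15.21 mol.
Mass of CO2 = 15.21 mol × 44.01 g/mol = 669.3 g.

669 g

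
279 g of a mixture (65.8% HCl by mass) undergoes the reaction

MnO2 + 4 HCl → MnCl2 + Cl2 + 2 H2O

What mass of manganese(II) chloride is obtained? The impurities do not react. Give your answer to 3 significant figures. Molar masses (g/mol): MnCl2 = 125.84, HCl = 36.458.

Mass of pure HCl = 279 g × 0.658 = 183.6 g.
n(HCl) = 183.6 g / 36.458 g/mol = 5.035 mol.
From the equation the HCl:MnCl2 mole ratio is 4:1, so n(MnCl2) = 5.035 × 1/4 = 1.259 mol.
Mass of MnCl2 = 1.259 mol × 125.84 g/mol = 158.4 g.

158 g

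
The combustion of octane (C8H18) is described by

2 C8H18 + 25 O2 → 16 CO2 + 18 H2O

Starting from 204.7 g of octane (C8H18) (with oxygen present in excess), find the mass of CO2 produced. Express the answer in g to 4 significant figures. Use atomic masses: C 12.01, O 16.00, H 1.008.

M(C8H18) = 8(12.01) + 18(1.008) = 114.224 g/mol.
M(CO2) = 12.01 + 2(16.00) = 44.01 g/mol.
n(C8H18) = 204.70 g / 114.224 g/mol = 1.7921 mol.
From the equation the C8H18:CO2 mole ratio is 2:16, so n(CO2) = 1.7921 × 16/2 = 14.337 mol.
Mass of CO2 = 14.337 mol × 44.01 g/mol = 630.96 g.

631.0 g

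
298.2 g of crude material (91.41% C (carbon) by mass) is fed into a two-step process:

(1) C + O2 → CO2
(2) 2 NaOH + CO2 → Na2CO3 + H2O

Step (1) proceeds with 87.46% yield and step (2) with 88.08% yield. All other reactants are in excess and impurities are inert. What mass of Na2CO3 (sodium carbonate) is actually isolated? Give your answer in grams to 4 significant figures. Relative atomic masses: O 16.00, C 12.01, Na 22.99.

1853 g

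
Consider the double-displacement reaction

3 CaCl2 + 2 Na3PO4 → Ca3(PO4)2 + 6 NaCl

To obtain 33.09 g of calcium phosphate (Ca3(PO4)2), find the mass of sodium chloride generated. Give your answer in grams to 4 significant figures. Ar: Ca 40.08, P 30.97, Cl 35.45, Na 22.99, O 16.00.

M(Ca3(PO4)2) = 3(40.08) + 2(30.97) + 8(16.00) = 310.18 g/mol.
M(NaCl) = 22.99 + 35.45 = 58.44 g/mol.
n(Ca3(PO4)2) = 33.090 g / 310.18 g/mol = 0.10668 mol.
From the equation the Ca3(PO4)2:NaCl mole ratio is 1:6, so n(NaCl) = 0.10668 × 6/1 = 0.64008 mol.
Mass of NaCl = 0.64008 mol × 58.44 g/mol = 37.406 g.

37.41 g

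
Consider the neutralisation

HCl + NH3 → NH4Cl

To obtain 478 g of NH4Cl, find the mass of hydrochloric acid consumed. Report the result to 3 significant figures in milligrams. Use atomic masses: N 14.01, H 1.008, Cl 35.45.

M(NH4Cl) = 14.01 + 4(1.008) + 35.45 = 53.492 g/mol.
M(HCl) = 1.008 + 35.45 = 36.458 g/mol.
n(NH4Cl) = 478.0 g / 53.492 g/mol = 8.936 mol.
From the equation the NH4Cl:HCl mole ratio is 1:1, so n(HCl) = 8.936 × 1/1 = 8.936 mol.
Mass of HCl = 8.936 mol × 36.458 g/mol = 325.8 g.
Converting to mg: 325.8 g = 326000 mg.

326000 mg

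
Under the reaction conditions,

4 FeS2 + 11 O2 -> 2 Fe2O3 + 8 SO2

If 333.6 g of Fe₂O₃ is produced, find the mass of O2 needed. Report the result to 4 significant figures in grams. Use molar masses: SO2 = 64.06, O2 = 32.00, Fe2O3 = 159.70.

367.6 g

n(Fe2O3) = 333.60 g / 159.70 g/mol = 2.0889 mol.
From the equation the Fe2O3:O2 mole ratio is 2:11, so n(O2) = 2.0889 × 11/2 = 11.489 mol.
Mass of O2 = 11.489 mol × 32.00 g/mol = 367.65 g.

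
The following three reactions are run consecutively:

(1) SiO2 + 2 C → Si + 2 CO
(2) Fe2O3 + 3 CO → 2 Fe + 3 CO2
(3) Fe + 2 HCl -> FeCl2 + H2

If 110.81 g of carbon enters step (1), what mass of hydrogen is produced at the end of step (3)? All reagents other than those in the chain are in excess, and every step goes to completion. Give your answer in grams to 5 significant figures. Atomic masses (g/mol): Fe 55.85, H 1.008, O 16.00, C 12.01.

M(C) = 12.01 g/mol.
M(H2) = 2(1.008) = 2.016 g/mol.
n(C) = 110.81 / 12.01 = 9.22648 mol.
Reaction (1): C→CO ratio 2:2 ⇒ n(CO) = 9.22648 mol.
Reaction (2): CO→Fe ratio 3:2 ⇒ n(Fe) = 6.15099 mol.
Reaction (3): Fe→H2 ratio 1:1 ⇒ n(H2) = 6.15099 mol.
Mass of H2 = 6.15099 × 2.016 = 12.4004 g.

12.400 g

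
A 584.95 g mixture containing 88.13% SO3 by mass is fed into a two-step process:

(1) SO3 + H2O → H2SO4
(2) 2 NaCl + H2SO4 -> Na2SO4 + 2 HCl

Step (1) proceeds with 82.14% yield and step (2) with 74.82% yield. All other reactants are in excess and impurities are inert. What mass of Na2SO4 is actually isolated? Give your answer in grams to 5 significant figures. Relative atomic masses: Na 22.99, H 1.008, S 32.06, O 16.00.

562.10 g

Pure SO3 = 584.95 × 0.8813 = 515.516 g.
M(SO3) = 32.06 + 3(16.00) = 80.06 g/mol.
M(Na2SO4) = 2(22.99) + 32.06 + 4(16.00) = 142.04 g/mol.
n(SO3) = 515.516 / 80.06 = 6.43913 mol.
Step 1 (SO3:H2SO4 = 1:1): theoretical n(H2SO4) = 6.43913 mol; at 82.14% yield, n(H2SO4) = 5.28910 mol.
Step 2 (H2SO4:Na2SO4 = 1:1): theoretical n(Na2SO4) = 5.28910 mol, so theoretical mass = 5.28910 × 142.04 = 751.264 g.
At 74.82% yield, actual mass of Na2SO4 = 751.264 × 0.7482 = 562.095 g.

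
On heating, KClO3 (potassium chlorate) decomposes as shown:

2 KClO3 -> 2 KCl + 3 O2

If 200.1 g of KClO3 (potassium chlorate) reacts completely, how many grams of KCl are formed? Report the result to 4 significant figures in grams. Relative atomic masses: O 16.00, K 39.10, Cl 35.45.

M(KClO3) = 39.10 + 35.45 + 3(16.00) = 122.55 g/mol.
M(KCl) = 39.10 + 35.45 = 74.55 g/mol.
n(KClO3) = 200.10 g / 122.55 g/mol = 1.6328 mol.
From the equation the KClO3:KCl mole ratio is 2:2, so n(KCl) = 1.6328 × 2/2 = 1.6328 mol.
Mass of KCl = 1.6328 mol × 74.55 g/mol = 121.73 g.

121.7 g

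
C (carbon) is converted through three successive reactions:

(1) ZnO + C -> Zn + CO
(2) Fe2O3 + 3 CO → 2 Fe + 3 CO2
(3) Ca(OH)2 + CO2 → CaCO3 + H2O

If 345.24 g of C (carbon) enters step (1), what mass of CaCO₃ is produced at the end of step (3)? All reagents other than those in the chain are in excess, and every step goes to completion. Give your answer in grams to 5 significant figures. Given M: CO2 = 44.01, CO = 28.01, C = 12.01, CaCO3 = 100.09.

2877.2 g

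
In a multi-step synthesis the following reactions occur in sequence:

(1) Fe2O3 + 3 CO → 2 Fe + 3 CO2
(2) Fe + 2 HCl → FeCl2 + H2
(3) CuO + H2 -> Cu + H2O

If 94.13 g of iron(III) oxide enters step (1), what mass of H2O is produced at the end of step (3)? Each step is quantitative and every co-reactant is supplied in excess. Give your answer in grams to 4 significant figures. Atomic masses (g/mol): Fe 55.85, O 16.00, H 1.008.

21.24 g

M(Fe2O3) = 2(55.85) + 3(16.00) = 159.70 g/mol.
M(H2O) = 2(1.008) + 16.00 = 18.016 g/mol.
n(Fe2O3) = 94.13 / 159.70 = 0.58942 mol.
Reaction (1): Fe2O3→Fe ratio 1:2 ⇒ n(Fe) = 1.1788 mol.
Reaction (2): Fe→H2 ratio 1:1 ⇒ n(H2) = 1.1788 mol.
Reaction (3): H2→H2O ratio 1:1 ⇒ n(H2O) = 1.1788 mol.
Mass of H2O = 1.1788 × 18.016 = 21.238 g.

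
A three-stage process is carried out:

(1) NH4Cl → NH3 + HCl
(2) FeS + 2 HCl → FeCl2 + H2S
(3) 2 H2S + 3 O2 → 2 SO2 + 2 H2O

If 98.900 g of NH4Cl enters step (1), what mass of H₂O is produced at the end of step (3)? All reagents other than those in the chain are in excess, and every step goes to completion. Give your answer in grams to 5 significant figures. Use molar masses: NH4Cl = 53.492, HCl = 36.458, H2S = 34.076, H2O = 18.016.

n(NH4Cl) = 98.900 / 53.492 = 1.84887 mol.
Reaction (1): NH4Cl→HCl ratio 1:1 ⇒ n(HCl) = 1.84887 mol.
Reaction (2): HCl→H2S ratio 2:1 ⇒ n(H2S) = 0.924437 mol.
Reaction (3): H2S→H2O ratio 2:2 ⇒ n(H2O) = 0.924437 mol.
Mass of H2O = 0.924437 × 18.016 = 16.6547 g.

16.655 g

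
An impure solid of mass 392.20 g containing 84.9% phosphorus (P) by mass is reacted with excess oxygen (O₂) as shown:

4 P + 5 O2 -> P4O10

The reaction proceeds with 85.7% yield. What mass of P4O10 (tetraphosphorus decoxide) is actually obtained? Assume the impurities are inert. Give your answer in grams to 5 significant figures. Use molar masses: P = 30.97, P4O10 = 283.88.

653.93 g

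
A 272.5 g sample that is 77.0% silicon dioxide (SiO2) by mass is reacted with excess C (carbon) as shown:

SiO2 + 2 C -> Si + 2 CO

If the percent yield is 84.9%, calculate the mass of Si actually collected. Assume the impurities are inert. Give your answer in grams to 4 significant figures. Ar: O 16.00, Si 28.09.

83.27 g

Pure SiO2 available = 272.5 g × 0.770 = 209.82 g.
M(SiO2) = 28.09 + 2(16.00) = 60.09 g/mol.
M(Si) = 28.09 g/mol.
n(SiO2) = 209.82 g / 60.09 g/mol = 3.4918 mol.
From the equation the SiO2:Si mole ratio is 1:1, so n(Si) = 3.4918 × 1/1 = 3.4918 mol.
Mass of Si = 3.4918 mol × 28.09 g/mol = 98.086 g.
Actual mass collected = 98.086 g × 0.849 = 83.275 g.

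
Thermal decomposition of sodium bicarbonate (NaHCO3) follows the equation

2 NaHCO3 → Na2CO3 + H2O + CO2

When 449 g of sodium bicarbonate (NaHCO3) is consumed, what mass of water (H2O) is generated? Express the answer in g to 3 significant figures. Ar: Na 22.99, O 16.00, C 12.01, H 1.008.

M(NaHCO3) = 22.99 + 1.008 + 12.01 + 3(16.00) = 84.008 g/mol.
M(H2O) = 2(1.008) + 16.00 = 18.016 g/mol.
n(NaHCO3) = 449.0 g / 84.008 g/mol = 5.345 mol.
From the equation the NaHCO3:H2O mole ratio is 2:1, so n(H2O) = 5.345 × 1/2 = 2.672 mol.
Mass of H2O = 2.672 mol × 18.016 g/mol = 48.15 g.

48.1 g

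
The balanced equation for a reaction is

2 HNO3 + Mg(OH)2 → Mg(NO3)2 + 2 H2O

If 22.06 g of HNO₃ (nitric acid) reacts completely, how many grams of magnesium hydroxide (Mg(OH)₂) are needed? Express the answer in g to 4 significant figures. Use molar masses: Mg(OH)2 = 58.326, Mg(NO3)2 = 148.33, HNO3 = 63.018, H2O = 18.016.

n(HNO3) = 22.060 g / 63.018 g/mol = 0.35006 mol.
From the equation the HNO3:Mg(OH)2 mole ratio is 2:1, so n(Mg(OH)2) = 0.35006 × 1/2 = 0.17503 mol.
Mass of Mg(OH)2 = 0.17503 mol × 58.326 g/mol = 10.209 g.

10.21 g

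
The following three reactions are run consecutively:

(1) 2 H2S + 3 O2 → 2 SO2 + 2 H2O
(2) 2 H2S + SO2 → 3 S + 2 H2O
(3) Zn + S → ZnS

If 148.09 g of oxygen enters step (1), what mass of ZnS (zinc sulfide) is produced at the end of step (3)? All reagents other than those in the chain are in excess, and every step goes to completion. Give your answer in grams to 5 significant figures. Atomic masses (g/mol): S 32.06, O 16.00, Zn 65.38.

901.87 g

M(O2) = 2(16.00) = 32.00 g/mol.
M(ZnS) = 65.38 + 32.06 = 97.44 g/mol.
n(O2) = 148.09 / 32.00 = 4.62781 mol.
Reaction (1): O2→SO2 ratio 3:2 ⇒ n(SO2) = 3.08521 mol.
Reaction (2): SO2→S ratio 1:3 ⇒ n(S) = 9.25563 mol.
Reaction (3): S→ZnS ratio 1:1 ⇒ n(ZnS) = 9.25563 mol.
Mass of ZnS = 9.25563 × 97.44 = 901.868 g.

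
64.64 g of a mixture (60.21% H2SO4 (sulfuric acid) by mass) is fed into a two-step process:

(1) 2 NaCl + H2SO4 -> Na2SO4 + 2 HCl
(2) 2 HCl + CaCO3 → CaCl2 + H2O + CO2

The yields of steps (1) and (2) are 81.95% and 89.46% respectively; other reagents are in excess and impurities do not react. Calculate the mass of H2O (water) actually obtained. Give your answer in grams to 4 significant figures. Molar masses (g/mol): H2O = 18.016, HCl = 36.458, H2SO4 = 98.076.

5.241 g

Pure H2SO4 = 64.64 × 0.6021 = 38.920 g.
n(H2SO4) = 38.920 / 98.076 = 0.39683 mol.
Step 1 (H2SO4:HCl = 1:2): theoretical n(HCl) = 0.79366 mol; at 81.95% yield, n(HCl) = 0.65041 mol.
Step 2 (HCl:H2O = 2:1): theoretical n(H2O) = 0.32520 mol, so theoretical mass = 0.32520 × 18.016 = 5.8589 g.
At 89.46% yield, actual mass of H2O = 5.8589 × 0.8946 = 5.2414 g.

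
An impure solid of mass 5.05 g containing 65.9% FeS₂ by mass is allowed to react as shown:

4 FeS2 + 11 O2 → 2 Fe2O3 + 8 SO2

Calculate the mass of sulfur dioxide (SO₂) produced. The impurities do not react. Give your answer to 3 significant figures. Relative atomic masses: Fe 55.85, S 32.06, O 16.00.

3.55 g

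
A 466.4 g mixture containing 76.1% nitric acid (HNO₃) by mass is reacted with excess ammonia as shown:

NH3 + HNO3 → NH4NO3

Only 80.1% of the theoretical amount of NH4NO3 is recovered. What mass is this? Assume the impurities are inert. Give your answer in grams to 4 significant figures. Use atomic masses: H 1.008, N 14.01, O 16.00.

361.1 g

Pure HNO3 available = 466.4 g × 0.761 = 354.93 g.
M(HNO3) = 1.008 + 14.01 + 3(16.00) = 63.018 g/mol.
M(NH4NO3) = 2(14.01) + 4(1.008) + 3(16.00) = 80.052 g/mol.
n(HNO3) = 354.93 g / 63.018 g/mol = 5.6322 mol.
From the equation the HNO3:NH4NO3 mole ratio is 1:1, so n(NH4NO3) = 5.6322 × 1/1 = 5.6322 mol.
Mass of NH4NO3 = 5.6322 mol × 80.052 g/mol = 450.87 g.
Actual mass collected = 450.87 g × 0.801 = 361.15 g.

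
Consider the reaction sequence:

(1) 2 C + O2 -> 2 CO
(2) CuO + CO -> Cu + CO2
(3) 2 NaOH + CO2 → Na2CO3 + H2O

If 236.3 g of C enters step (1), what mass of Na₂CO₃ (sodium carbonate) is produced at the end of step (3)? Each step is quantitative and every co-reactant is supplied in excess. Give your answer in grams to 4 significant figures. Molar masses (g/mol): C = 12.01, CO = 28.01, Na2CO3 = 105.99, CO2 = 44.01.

2085 g

n(C) = 236.3 / 12.01 = 19.675 mol.
Reaction (1): C→CO ratio 2:2 ⇒ n(CO) = 19.675 mol.
Reaction (2): CO→CO2 ratio 1:1 ⇒ n(CO2) = 19.675 mol.
Reaction (3): CO2→Na2CO3 ratio 1:1 ⇒ n(Na2CO3) = 19.675 mol.
Mass of Na2CO3 = 19.675 × 105.99 = 2085.4 g.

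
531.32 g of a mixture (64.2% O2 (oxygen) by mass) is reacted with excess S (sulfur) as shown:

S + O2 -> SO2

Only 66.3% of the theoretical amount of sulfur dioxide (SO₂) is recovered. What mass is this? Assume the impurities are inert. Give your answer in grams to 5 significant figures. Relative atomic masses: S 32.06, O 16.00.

452.73 g

Pure O2 available = 531.32 g × 0.642 = 341.107 g.
M(O2) = 2(16.00) = 32.00 g/mol.
M(SO2) = 32.06 + 2(16.00) = 64.06 g/mol.
n(O2) = 341.107 g / 32.00 g/mol = 10.6596 mol.
From the equation the O2:SO2 mole ratio is 1:1, so n(SO2) = 10.6596 × 1/1 = 10.6596 mol.
Mass of SO2 = 10.6596 mol × 64.06 g/mol = 682.854 g.
Actual mass collected = 682.854 g × 0.663 = 452.733 g.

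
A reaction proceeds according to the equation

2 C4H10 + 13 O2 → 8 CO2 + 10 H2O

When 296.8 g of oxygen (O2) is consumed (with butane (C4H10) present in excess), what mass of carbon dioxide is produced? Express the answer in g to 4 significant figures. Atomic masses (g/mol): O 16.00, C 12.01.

M(O2) = 2(16.00) = 32.00 g/mol.
M(CO2) = 12.01 + 2(16.00) = 44.01 g/mol.
n(O2) = 296.80 g / 32.00 g/mol = 9.2750 mol.
From the equation the O2:CO2 mole ratio is 13:8, so n(CO2) = 9.2750 × 8/13 = 5.7077 mol.
Mass of CO2 = 5.7077 mol × 44.01 g/mol = 251.20 g.

251.2 g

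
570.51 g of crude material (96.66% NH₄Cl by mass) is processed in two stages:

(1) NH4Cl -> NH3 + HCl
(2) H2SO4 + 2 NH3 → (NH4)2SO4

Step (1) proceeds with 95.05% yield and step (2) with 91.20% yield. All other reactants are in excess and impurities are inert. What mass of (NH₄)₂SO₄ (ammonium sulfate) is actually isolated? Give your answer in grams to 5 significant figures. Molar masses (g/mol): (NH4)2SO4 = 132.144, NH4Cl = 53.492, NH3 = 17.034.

Pure NH4Cl = 570.51 × 0.9666 = 551.455 g.
n(NH4Cl) = 551.455 / 53.492 = 10.3091 mol.
Step 1 (NH4Cl:NH3 = 1:1): theoretical n(NH3) = 10.3091 mol; at 95.05% yield, n(NH3) = 9.79881 mol.
Step 2 (NH3:(NH4)2SO4 = 2:1): theoretical n((NH4)2SO4) = 4.89941 mol, so theoretical mass = 4.89941 × 132.144 = 647.427 g.
At 91.20% yield, actual mass of (NH4)2SO4 = 647.427 × 0.9120 = 590.453 g.

590.45 g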